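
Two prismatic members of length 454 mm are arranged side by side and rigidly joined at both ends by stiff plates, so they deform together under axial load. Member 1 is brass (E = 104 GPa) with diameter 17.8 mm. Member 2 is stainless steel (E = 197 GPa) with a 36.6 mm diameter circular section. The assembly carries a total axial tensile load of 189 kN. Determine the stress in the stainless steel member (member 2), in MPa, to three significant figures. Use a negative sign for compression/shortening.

A_1 = 248.8 mm².
A_2 = 1052 mm².
Equal strain + equilibrium ⇒ each member carries load in proportion to AE: A₁E₁ = 25880000 N, A₂E₂ = 207300000 N, ΣAE = 233100000 N.
σ₂ = P·E₂/ΣAE = 189000·197000/233100000 = 159.7 MPa.

160 MPa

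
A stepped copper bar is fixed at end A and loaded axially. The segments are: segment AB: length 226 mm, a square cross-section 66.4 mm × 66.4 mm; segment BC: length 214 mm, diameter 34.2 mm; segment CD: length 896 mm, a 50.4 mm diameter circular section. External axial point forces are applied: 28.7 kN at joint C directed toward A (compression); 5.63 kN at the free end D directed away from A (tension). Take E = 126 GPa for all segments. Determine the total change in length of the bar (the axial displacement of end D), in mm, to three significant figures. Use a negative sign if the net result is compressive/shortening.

Internal axial forces (sectioning from the free end, tension +): N_CD = 5.63 kN, N_BC = -23.07 kN, N_AB = -23.07 kN.
A_AB = 4409 mm².
A_BC = 918.6 mm².
A_CD = 1995 mm².
δ_AB = -23070·226/(4409·126000) = -0.009385 mm
δ_BC = -23070·214/(918.6·126000) = -0.04265 mm
δ_CD = 5630·896/(1995·126000) = 0.02007 mm
δ = Σδ_i = -0.03197 mm.

-0.0320 mm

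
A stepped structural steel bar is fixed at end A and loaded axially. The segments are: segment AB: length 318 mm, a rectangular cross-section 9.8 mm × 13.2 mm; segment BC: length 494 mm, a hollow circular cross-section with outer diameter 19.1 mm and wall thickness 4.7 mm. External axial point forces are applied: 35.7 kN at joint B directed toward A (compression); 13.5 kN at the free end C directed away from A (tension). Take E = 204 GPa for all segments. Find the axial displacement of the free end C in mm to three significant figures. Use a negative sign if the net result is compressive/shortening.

-0.114 mm

Internal axial forces (sectioning from the free end, tension +): N_BC = 13.5 kN, N_AB = -22.2 kN.
A_AB = 129.4 mm².
A_BC = 212.6 mm².
δ_AB = -22200·318/(129.4·204000) = -0.2675 mm
δ_BC = 13500·494/(212.6·204000) = 0.1538 mm
δ = Σδ_i = -0.1138 mm.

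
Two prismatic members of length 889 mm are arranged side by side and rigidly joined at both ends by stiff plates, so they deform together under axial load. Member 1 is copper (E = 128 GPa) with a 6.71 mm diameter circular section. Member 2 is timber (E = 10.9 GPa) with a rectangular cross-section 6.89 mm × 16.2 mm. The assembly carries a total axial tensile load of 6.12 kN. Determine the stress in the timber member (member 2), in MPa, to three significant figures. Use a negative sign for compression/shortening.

11.6 MPa

A_1 = 35.36 mm².
A_2 = 111.6 mm².
Equal strain + equilibrium ⇒ each member carries load in proportion to AE: A₁E₁ = 4526000 N, A₂E₂ = 1217000 N, ΣAE = 5743000 N.
σ₂ = P·E₂/ΣAE = 6120·10900/5743000 = 11.62 MPa.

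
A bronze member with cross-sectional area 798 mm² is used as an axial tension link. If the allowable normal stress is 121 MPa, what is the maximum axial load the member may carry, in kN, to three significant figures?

P_max = σ_allow · A = 121 · 798 = 96560 N = 96.56 kN.

96.6 kN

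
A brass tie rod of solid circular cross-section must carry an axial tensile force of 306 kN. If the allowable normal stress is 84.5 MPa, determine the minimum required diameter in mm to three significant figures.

67.9 mm

Required area A ≥ P/σ_allow = 306000/84.5 = 3621 mm².
For a solid circular section, d ≥ √(4A/π) = 67.9 mm.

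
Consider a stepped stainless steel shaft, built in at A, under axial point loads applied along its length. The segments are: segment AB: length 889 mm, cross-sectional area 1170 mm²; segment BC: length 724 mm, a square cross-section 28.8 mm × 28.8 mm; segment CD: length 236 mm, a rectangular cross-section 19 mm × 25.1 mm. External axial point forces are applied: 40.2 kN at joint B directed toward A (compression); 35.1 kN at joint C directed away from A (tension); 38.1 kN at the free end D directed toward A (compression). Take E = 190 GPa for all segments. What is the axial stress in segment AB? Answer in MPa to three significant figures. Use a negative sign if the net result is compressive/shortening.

-36.9 MPa

Internal axial forces (sectioning from the free end, tension +): N_CD = -38.1 kN, N_BC = -3 kN, N_AB = -43.2 kN.
σ_AB = N_AB/A_AB = -43200/1170 = -36.92 MPa.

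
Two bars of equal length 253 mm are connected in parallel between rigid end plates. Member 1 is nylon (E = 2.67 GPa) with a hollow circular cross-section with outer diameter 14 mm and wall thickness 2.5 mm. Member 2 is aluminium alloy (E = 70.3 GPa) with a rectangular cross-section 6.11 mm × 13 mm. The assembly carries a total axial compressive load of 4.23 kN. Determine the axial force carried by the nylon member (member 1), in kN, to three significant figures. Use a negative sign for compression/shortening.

A_1 = 90.32 mm².
A_2 = 79.43 mm².
Equal strain + equilibrium ⇒ each member carries load in proportion to AE: A₁E₁ = 241200 N, A₂E₂ = 5584000 N, ΣAE = 5825000 N.
F₁ = P·A₁E₁/ΣAE = -4230·241200/5825000 = -175.1 N.

-0.175 kN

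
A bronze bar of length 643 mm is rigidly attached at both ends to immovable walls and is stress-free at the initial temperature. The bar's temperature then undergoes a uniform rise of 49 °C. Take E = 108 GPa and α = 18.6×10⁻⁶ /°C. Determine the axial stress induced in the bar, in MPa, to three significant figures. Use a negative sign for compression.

-98.4 MPa

Free thermal expansion αLΔT = 18.6e-6 · 643 · 49 = 0.586 mm.
The walls impose strain ε = −(0.586)/643 = -9.1140e-04; σ = Eε = 108000 · -9.1140e-04 = -98.43 MPa.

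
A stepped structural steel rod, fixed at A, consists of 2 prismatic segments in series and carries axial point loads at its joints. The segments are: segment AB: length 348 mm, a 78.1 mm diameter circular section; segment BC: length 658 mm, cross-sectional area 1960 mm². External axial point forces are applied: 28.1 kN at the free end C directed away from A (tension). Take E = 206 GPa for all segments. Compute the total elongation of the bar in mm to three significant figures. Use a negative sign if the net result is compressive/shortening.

Internal axial forces (sectioning from the free end, tension +): N_BC = 28.1 kN, N_AB = 28.1 kN.
A_AB = 4791 mm².
δ_AB = 28100·348/(4791·206000) = 0.009909 mm
δ_BC = 28100·658/(1960·206000) = 0.04579 mm
δ = Σδ_i = 0.0557 mm.

0.0557 mm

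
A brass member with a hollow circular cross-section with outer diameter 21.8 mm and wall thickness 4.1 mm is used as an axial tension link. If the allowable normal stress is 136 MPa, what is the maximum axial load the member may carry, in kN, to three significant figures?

31.0 kN

A = 228 mm².
P_max = σ_allow · A = 136 · 228 = 31010 N = 31.01 kN.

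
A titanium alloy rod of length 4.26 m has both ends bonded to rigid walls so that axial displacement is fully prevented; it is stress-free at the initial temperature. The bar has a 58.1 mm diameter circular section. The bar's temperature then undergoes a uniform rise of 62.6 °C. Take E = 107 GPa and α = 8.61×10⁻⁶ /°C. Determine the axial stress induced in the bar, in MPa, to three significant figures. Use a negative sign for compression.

Free thermal expansion αLΔT = 8.61e-6 · 4260 · 62.6 = 2.296 mm.
The walls impose strain ε = −(2.296)/4260 = -5.3899e-04; σ = Eε = 107000 · -5.3899e-04 = -57.67 MPa.

-57.7 MPa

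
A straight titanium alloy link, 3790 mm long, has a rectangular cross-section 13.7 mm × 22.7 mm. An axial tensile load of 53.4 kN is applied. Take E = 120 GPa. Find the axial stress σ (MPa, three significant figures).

172 MPa

A = 311 mm².
σ = N/A = 53400/311 = 171.7 MPa.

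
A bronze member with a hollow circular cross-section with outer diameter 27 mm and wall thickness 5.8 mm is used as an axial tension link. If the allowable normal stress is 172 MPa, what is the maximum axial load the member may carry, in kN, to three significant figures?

66.4 kN

A = 386.3 mm².
P_max = σ_allow · A = 172 · 386.3 = 66440 N = 66.44 kN.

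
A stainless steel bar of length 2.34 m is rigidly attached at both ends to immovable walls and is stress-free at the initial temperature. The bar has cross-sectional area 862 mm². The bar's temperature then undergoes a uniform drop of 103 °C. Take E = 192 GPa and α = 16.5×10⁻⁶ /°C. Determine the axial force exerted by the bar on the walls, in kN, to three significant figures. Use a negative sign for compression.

Free thermal expansion αLΔT = 16.5e-6 · 2340 · -103 = -3.977 mm.
The walls impose strain ε = −(-3.977)/2340 = 1.6995e-03; σ = Eε = 192000 · 1.6995e-03 = 326.3 MPa.
Wall reaction R = σ·A = 326.3·862 = 281300 N = 281.3 kN.

281 kN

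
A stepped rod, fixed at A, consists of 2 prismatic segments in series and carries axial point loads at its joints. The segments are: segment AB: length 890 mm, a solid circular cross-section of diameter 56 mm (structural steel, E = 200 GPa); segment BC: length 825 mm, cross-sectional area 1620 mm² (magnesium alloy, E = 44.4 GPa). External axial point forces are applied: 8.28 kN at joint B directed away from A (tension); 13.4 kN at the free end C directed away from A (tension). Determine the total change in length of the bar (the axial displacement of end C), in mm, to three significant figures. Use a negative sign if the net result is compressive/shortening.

Internal axial forces (sectioning from the free end, tension +): N_BC = 13.4 kN, N_AB = 21.68 kN.
A_AB = 2463 mm².
δ_AB = 21680·890/(2463·200000) = 0.03917 mm
δ_BC = 13400·825/(1620·44400) = 0.1537 mm
δ = Σδ_i = 0.1929 mm.

0.193 mm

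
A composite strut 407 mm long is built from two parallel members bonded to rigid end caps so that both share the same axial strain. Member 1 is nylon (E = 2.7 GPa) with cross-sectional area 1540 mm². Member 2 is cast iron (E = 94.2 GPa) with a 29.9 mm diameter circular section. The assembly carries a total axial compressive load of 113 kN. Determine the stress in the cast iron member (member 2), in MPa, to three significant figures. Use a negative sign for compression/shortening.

-151 MPa

A_2 = 702.2 mm².
Equal strain + equilibrium ⇒ each member carries load in proportion to AE: A₁E₁ = 4158000 N, A₂E₂ = 66140000 N, ΣAE = 70300000 N.
σ₂ = P·E₂/ΣAE = -113000·94200/70300000 = -151.4 MPa.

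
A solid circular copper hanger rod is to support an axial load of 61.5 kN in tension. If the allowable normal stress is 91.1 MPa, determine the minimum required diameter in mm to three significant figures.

29.3 mm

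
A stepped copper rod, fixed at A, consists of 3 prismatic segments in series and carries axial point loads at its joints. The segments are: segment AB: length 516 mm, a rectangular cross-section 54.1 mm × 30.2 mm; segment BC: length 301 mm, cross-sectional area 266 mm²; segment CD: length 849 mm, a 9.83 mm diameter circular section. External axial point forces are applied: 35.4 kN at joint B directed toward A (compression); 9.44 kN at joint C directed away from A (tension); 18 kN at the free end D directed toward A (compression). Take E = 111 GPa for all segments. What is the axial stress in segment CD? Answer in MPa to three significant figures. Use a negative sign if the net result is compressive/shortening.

-237 MPa

Internal axial forces (sectioning from the free end, tension +): N_CD = -18 kN, N_BC = -8.56 kN, N_AB = -43.96 kN.
A_CD = 75.89 mm².
σ_CD = N_CD/A_CD = -18000/75.89 = -237.2 MPa.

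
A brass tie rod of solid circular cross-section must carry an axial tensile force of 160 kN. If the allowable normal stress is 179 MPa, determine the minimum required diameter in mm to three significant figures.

33.7 mm

Required area A ≥ P/σ_allow = 160000/179 = 893.9 mm².
For a solid circular section, d ≥ √(4A/π) = 33.74 mm.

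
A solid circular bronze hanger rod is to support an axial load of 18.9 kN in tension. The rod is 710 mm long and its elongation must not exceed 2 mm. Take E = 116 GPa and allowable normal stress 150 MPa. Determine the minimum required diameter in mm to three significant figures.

Required area A ≥ P/σ_allow = 18900/150 = 126 mm².
For a solid circular section, d ≥ √(4A/π) = 12.67 mm.
Elongation limit: A ≥ PL/(Eδ_allow) = 18900·710/(116000·2) = 57.84 mm² ⇒ d ≥ 8.582 mm.
The stress limit governs.

12.7 mm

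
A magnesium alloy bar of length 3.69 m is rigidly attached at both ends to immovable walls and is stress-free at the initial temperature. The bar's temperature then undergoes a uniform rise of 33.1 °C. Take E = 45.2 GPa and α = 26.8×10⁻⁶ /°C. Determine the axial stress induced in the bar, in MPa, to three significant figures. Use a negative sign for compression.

Free thermal expansion αLΔT = 26.8e-6 · 3690 · 33.1 = 3.273 mm.
The walls impose strain ε = −(3.273)/3690 = -8.8708e-04; σ = Eε = 45200 · -8.8708e-04 = -40.1 MPa.

-40.1 MPa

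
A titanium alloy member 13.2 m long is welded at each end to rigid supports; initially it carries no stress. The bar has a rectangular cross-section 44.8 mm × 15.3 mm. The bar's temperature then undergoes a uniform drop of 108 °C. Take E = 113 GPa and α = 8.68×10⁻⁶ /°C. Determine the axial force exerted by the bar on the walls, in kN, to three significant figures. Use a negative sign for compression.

72.6 kN

Free thermal expansion αLΔT = 8.68e-6 · 13200 · -108 = -12.37 mm.
The walls impose strain ε = −(-12.37)/13200 = 9.3744e-04; σ = Eε = 113000 · 9.3744e-04 = 105.9 MPa.
Wall reaction R = σ·A = 105.9·685.4 = 72610 N = 72.61 kN.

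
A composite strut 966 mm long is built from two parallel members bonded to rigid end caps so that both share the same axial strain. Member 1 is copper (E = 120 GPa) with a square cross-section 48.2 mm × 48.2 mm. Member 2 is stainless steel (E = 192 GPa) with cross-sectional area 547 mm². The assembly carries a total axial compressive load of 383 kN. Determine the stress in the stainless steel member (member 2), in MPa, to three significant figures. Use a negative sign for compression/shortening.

-192 MPa

A_1 = 2323 mm².
Equal strain + equilibrium ⇒ each member carries load in proportion to AE: A₁E₁ = 278800000 N, A₂E₂ = 105000000 N, ΣAE = 383800000 N.
σ₂ = P·E₂/ΣAE = -383000·192000/383800000 = -191.6 MPa.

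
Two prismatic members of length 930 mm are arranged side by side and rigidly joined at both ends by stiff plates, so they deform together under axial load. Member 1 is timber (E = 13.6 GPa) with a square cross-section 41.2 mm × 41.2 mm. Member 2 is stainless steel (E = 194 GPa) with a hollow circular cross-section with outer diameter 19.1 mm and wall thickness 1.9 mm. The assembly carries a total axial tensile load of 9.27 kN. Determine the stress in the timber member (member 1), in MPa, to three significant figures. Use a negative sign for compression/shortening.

A_1 = 1697 mm².
A_2 = 102.7 mm².
Equal strain + equilibrium ⇒ each member carries load in proportion to AE: A₁E₁ = 23090000 N, A₂E₂ = 19920000 N, ΣAE = 43000000 N.
σ₁ = P·E₁/ΣAE = 9270·13600/43000000 = 2.932 MPa.

2.93 MPa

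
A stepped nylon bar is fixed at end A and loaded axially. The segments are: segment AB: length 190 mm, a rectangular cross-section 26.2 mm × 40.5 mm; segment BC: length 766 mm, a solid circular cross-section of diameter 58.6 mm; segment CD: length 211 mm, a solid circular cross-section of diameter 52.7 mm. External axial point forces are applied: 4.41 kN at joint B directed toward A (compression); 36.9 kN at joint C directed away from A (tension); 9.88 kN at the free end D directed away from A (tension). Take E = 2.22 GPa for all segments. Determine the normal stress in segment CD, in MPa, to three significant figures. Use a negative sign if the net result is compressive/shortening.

Internal axial forces (sectioning from the free end, tension +): N_CD = 9.88 kN, N_BC = 46.78 kN, N_AB = 42.37 kN.
A_CD = 2181 mm².
σ_CD = N_CD/A_CD = 9880/2181 = 4.529 MPa.

4.53 MPa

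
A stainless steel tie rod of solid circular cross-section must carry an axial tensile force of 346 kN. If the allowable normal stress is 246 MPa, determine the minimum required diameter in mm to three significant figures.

Required area A ≥ P/σ_allow = 346000/246 = 1407 mm².
For a solid circular section, d ≥ √(4A/π) = 42.32 mm.

42.3 mm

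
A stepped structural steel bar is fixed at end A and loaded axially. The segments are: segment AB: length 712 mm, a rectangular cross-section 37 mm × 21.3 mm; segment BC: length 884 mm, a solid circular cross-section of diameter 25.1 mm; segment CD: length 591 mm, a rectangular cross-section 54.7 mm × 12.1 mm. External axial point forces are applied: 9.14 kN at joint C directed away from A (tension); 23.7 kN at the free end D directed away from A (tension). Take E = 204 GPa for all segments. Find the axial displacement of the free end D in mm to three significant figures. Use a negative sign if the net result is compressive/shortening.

0.537 mm

Internal axial forces (sectioning from the free end, tension +): N_CD = 23.7 kN, N_BC = 32.84 kN, N_AB = 32.84 kN.
A_AB = 788.1 mm².
A_BC = 494.8 mm².
A_CD = 661.9 mm².
δ_AB = 32840·712/(788.1·204000) = 0.1454 mm
δ_BC = 32840·884/(494.8·204000) = 0.2876 mm
δ_CD = 23700·591/(661.9·204000) = 0.1037 mm
δ = Σδ_i = 0.5368 mm.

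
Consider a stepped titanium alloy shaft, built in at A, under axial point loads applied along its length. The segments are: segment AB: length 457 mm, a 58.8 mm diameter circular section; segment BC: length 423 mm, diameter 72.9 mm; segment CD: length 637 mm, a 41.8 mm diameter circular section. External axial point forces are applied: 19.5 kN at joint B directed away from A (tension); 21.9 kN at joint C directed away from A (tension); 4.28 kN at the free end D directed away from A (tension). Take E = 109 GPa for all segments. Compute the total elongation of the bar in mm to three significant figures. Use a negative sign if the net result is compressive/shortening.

Internal axial forces (sectioning from the free end, tension +): N_CD = 4.28 kN, N_BC = 26.18 kN, N_AB = 45.68 kN.
A_AB = 2715 mm².
A_BC = 4174 mm².
A_CD = 1372 mm².
δ_AB = 45680·457/(2715·109000) = 0.07053 mm
δ_BC = 26180·423/(4174·109000) = 0.02434 mm
δ_CD = 4280·637/(1372·109000) = 0.01823 mm
δ = Σδ_i = 0.1131 mm.

0.113 mm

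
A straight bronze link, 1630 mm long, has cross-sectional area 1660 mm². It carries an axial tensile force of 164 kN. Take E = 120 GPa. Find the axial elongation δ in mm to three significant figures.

δ_mech = NL/(AE) = 164000·1630/(1660·120000) = 1.342 mm.

1.34 mm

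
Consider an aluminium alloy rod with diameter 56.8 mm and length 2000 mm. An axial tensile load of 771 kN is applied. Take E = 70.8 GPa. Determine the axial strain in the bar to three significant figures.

0.00430

A = 2534 mm².
σ = N/A = 304.3 MPa; ε = σ/E = 304.3/70800 = 4.298e-03.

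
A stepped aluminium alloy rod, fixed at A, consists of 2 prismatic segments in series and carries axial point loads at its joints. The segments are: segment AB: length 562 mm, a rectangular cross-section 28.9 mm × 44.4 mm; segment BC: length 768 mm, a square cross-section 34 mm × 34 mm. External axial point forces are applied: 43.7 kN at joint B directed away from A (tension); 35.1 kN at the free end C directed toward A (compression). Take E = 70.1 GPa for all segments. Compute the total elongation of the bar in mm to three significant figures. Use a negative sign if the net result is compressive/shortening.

-0.279 mm

Internal axial forces (sectioning from the free end, tension +): N_BC = -35.1 kN, N_AB = 8.6 kN.
A_AB = 1283 mm².
A_BC = 1156 mm².
δ_AB = 8600·562/(1283·70100) = 0.05373 mm
δ_BC = -35100·768/(1156·70100) = -0.3327 mm
δ = Σδ_i = -0.2789 mm.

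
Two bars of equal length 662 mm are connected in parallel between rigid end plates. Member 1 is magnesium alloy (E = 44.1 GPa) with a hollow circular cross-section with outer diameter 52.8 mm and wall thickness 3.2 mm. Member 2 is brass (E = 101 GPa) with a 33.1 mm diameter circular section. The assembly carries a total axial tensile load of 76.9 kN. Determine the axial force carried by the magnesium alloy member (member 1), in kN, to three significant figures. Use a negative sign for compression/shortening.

15.5 kN

A_1 = 498.6 mm².
A_2 = 860.5 mm².
Equal strain + equilibrium ⇒ each member carries load in proportion to AE: A₁E₁ = 21990000 N, A₂E₂ = 86910000 N, ΣAE = 108900000 N.
F₁ = P·A₁E₁/ΣAE = 76900·21990000/108900000 = 15530 N.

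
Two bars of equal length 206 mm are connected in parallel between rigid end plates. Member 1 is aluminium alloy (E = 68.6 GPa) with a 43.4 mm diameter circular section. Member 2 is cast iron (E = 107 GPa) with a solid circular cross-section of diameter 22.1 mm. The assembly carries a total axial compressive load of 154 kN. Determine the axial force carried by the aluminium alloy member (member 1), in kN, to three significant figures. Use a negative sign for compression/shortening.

-110 kN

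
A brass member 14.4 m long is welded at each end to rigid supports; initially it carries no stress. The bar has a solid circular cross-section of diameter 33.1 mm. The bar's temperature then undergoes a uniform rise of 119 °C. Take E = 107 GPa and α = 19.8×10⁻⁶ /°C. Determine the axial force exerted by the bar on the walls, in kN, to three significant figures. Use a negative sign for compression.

Free thermal expansion αLΔT = 19.8e-6 · 14400 · 119 = 33.93 mm.
The walls impose strain ε = −(33.93)/14400 = -2.3562e-03; σ = Eε = 107000 · -2.3562e-03 = -252.1 MPa.
Wall reaction R = σ·A = -252.1·860.5 = -216900 N = -216.9 kN.

-217 kN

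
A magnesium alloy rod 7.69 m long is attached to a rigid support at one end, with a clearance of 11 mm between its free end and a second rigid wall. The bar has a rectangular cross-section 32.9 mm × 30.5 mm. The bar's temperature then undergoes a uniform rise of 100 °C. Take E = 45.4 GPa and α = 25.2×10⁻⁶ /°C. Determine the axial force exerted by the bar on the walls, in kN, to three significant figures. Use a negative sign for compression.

Free thermal expansion αLΔT = 25.2e-6 · 7690 · 100 = 19.38 mm.
The walls engage after the gap closes; constrained expansion = 19.38 − 11 = 8.379 mm.
The walls impose strain ε = −(8.379)/7690 = -1.0896e-03; σ = Eε = 45400 · -1.0896e-03 = -49.47 MPa.
Wall reaction R = σ·A = -49.47·1003 = -49640 N = -49.64 kN.

-49.6 kN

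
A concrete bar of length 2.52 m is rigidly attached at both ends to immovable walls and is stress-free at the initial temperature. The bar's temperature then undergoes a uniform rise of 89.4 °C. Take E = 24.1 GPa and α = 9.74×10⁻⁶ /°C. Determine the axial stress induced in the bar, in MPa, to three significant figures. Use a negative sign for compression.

Free thermal expansion αLΔT = 9.74e-6 · 2520 · 89.4 = 2.194 mm.
The walls impose strain ε = −(2.194)/2520 = -8.7076e-04; σ = Eε = 24100 · -8.7076e-04 = -20.99 MPa.

-21.0 MPa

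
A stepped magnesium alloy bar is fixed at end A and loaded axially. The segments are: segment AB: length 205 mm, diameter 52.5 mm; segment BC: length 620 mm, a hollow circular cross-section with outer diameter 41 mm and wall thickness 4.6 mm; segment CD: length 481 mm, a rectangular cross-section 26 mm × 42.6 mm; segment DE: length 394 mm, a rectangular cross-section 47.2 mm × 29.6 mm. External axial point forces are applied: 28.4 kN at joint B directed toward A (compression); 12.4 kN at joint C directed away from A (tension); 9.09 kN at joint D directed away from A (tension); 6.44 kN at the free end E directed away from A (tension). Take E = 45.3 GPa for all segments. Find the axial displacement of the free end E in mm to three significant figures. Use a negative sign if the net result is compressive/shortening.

0.915 mm

Internal axial forces (sectioning from the free end, tension +): N_DE = 6.44 kN, N_CD = 15.53 kN, N_BC = 27.93 kN, N_AB = -0.47 kN.
A_AB = 2165 mm².
A_BC = 526 mm².
A_CD = 1108 mm².
A_DE = 1397 mm².
δ_AB = -470·205/(2165·45300) = -0.0009825 mm
δ_BC = 27930·620/(526·45300) = 0.7267 mm
δ_CD = 15530·481/(1108·45300) = 0.1489 mm
δ_DE = 6440·394/(1397·45300) = 0.04009 mm
δ = Σδ_i = 0.9147 mm.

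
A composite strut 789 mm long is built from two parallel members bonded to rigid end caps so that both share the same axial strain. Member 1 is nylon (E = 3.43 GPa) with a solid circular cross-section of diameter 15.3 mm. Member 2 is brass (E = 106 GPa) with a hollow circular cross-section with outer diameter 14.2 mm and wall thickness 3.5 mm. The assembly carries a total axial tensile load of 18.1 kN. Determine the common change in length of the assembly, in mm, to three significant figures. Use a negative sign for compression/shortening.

A_1 = 183.9 mm².
A_2 = 117.7 mm².
Equal strain + equilibrium ⇒ each member carries load in proportion to AE: A₁E₁ = 630600 N, A₂E₂ = 12470000 N, ΣAE = 13100000 N.
δ = PL/ΣAE = 18100·789/13100000 = 1.09 mm.

1.09 mm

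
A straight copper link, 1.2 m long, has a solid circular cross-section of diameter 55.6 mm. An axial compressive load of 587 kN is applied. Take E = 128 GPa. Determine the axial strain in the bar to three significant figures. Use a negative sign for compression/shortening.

-0.00189

A = 2428 mm².
σ = N/A = -241.8 MPa; ε = σ/E = -241.8/128000 = -1.889e-03.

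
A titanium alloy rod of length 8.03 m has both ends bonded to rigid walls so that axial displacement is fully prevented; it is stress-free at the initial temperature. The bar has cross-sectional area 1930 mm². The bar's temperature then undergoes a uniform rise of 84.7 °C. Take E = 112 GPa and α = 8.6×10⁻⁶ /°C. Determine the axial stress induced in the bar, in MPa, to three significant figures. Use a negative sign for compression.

-81.6 MPa

Free thermal expansion αLΔT = 8.6e-6 · 8030 · 84.7 = 5.849 mm.
The walls impose strain ε = −(5.849)/8030 = -7.2842e-04; σ = Eε = 112000 · -7.2842e-04 = -81.58 MPa.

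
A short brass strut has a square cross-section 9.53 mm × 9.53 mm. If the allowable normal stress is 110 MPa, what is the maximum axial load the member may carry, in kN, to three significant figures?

9.99 kN

A = 90.82 mm².
P_max = σ_allow · A = 110 · 90.82 = 9990 N = 9.99 kN.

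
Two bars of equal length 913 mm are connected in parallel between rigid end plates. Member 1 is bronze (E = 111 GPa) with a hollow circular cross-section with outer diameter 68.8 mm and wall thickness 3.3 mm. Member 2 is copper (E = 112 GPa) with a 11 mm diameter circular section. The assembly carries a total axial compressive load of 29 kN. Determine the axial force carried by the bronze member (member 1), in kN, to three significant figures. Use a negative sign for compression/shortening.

A_1 = 679.1 mm².
A_2 = 95.03 mm².
Equal strain + equilibrium ⇒ each member carries load in proportion to AE: A₁E₁ = 75380000 N, A₂E₂ = 10640000 N, ΣAE = 86020000 N.
F₁ = P·A₁E₁/ΣAE = -29000·75380000/86020000 = -25410 N.

-25.4 kN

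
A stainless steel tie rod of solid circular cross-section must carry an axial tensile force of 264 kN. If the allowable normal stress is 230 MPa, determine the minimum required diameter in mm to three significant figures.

Required area A ≥ P/σ_allow = 264000/230 = 1148 mm².
For a solid circular section, d ≥ √(4A/π) = 38.23 mm.

38.2 mm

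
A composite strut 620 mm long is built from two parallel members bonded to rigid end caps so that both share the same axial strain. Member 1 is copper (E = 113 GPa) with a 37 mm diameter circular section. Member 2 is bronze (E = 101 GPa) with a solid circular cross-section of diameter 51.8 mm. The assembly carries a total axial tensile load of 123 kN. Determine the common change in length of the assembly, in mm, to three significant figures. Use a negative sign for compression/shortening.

A_1 = 1075 mm².
A_2 = 2107 mm².
Equal strain + equilibrium ⇒ each member carries load in proportion to AE: A₁E₁ = 121500000 N, A₂E₂ = 212800000 N, ΣAE = 334300000 N.
δ = PL/ΣAE = 123000·620/334300000 = 0.2281 mm.

0.228 mm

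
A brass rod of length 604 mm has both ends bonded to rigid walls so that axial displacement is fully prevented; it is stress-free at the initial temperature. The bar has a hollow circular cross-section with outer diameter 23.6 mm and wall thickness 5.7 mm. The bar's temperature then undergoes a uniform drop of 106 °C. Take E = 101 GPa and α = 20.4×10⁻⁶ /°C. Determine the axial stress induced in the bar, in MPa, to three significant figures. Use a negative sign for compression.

Free thermal expansion αLΔT = 20.4e-6 · 604 · -106 = -1.306 mm.
The walls impose strain ε = −(-1.306)/604 = 2.1624e-03; σ = Eε = 101000 · 2.1624e-03 = 218.4 MPa.

218 MPa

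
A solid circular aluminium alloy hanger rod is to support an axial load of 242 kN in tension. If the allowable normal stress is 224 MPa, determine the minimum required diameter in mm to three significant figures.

37.1 mm

Required area A ≥ P/σ_allow = 242000/224 = 1080 mm².
For a solid circular section, d ≥ √(4A/π) = 37.09 mm.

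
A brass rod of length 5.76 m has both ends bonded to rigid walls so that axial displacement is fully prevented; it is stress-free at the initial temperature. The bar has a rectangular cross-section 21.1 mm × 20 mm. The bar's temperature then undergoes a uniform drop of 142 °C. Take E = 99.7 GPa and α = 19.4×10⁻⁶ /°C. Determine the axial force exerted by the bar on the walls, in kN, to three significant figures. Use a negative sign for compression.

Free thermal expansion αLΔT = 19.4e-6 · 5760 · -142 = -15.87 mm.
The walls impose strain ε = −(-15.87)/5760 = 2.7548e-03; σ = Eε = 99700 · 2.7548e-03 = 274.7 MPa.
Wall reaction R = σ·A = 274.7·422 = 115900 N = 115.9 kN.

116 kN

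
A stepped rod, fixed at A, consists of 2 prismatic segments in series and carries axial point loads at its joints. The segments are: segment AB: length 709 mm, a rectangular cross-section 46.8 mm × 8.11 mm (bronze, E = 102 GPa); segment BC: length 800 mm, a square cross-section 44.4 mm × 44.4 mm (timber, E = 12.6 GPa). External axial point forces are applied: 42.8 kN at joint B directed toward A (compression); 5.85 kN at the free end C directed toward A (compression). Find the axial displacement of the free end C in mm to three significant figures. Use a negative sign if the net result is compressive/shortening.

-1.08 mm

Internal axial forces (sectioning from the free end, tension +): N_BC = -5.85 kN, N_AB = -48.65 kN.
A_AB = 379.5 mm².
A_BC = 1971 mm².
δ_AB = -48650·709/(379.5·102000) = -0.891 mm
δ_BC = -5850·800/(1971·12600) = -0.1884 mm
δ = Σδ_i = -1.079 mm.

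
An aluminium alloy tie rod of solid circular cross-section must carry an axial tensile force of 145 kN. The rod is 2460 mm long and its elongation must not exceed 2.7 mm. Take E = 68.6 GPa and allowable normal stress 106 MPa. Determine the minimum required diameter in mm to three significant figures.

49.5 mm

Required area A ≥ P/σ_allow = 145000/106 = 1368 mm².
For a solid circular section, d ≥ √(4A/π) = 41.73 mm.
Elongation limit: A ≥ PL/(Eδ_allow) = 145000·2460/(68600·2.7) = 1926 mm² ⇒ d ≥ 49.52 mm.
The elongation limit governs.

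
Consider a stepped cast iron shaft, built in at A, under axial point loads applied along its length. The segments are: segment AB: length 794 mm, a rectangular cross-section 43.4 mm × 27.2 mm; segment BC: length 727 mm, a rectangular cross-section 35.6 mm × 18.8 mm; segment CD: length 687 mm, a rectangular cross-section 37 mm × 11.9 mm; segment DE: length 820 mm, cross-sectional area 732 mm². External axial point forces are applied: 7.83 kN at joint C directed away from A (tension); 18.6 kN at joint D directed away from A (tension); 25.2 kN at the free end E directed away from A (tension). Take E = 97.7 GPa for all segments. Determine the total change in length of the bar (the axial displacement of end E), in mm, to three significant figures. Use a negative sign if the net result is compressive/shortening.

1.92 mm

Internal axial forces (sectioning from the free end, tension +): N_DE = 25.2 kN, N_CD = 43.8 kN, N_BC = 51.63 kN, N_AB = 51.63 kN.
A_AB = 1180 mm².
A_BC = 669.3 mm².
A_CD = 440.3 mm².
δ_AB = 51630·794/(1180·97700) = 0.3554 mm
δ_BC = 51630·727/(669.3·97700) = 0.574 mm
δ_CD = 43800·687/(440.3·97700) = 0.6995 mm
δ_DE = 25200·820/(732·97700) = 0.2889 mm
δ = Σδ_i = 1.918 mm.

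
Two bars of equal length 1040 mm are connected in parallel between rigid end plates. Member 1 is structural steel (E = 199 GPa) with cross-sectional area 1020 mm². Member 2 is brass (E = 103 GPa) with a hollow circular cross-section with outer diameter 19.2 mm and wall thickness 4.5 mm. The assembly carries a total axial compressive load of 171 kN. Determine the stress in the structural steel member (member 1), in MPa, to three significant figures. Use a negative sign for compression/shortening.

-152 MPa

A_2 = 207.8 mm².
Equal strain + equilibrium ⇒ each member carries load in proportion to AE: A₁E₁ = 203000000 N, A₂E₂ = 21410000 N, ΣAE = 224400000 N.
σ₁ = P·E₁/ΣAE = -171000·199000/224400000 = -151.7 MPa.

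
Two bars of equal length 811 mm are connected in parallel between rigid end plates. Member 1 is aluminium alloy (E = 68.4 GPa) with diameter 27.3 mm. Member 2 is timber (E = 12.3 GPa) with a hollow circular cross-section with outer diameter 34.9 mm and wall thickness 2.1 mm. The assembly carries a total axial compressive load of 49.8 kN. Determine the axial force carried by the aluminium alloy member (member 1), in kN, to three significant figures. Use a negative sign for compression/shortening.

-46.7 kN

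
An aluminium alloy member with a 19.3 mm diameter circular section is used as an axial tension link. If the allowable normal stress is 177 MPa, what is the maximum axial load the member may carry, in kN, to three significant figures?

51.8 kN

A = 292.6 mm².
P_max = σ_allow · A = 177 · 292.6 = 51780 N = 51.78 kN.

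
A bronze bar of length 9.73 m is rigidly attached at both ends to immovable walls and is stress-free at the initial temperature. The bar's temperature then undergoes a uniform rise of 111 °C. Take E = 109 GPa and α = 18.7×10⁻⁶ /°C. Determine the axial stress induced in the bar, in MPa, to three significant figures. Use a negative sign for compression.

-226 MPa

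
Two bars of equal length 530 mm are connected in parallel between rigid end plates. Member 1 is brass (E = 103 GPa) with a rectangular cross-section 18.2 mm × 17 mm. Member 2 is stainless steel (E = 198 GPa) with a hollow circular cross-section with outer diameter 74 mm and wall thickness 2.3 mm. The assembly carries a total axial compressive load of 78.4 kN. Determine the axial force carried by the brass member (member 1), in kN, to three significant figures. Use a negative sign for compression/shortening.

-18.6 kN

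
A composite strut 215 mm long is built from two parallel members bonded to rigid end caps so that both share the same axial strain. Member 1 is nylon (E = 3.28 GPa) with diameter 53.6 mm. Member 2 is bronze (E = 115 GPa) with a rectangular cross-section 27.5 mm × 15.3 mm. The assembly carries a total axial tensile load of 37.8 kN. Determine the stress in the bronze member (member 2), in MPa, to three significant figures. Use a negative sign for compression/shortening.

77.9 MPa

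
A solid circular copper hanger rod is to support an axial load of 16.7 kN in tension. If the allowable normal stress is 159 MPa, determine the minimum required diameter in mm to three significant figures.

11.6 mm

Required area A ≥ P/σ_allow = 16700/159 = 105 mm².
For a solid circular section, d ≥ √(4A/π) = 11.56 mm.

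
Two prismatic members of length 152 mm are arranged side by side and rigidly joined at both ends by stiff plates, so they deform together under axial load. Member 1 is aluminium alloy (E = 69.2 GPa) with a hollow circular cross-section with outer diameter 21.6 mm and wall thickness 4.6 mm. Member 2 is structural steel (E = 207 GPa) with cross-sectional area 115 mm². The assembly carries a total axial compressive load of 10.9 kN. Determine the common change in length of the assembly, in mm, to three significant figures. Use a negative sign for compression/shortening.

-0.0406 mm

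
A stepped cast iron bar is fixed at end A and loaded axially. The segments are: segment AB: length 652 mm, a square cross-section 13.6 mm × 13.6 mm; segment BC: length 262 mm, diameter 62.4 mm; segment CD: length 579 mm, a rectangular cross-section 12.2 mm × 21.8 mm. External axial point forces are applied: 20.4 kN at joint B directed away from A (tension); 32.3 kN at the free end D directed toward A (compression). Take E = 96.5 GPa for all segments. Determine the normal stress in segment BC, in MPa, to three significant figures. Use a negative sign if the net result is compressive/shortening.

-10.6 MPa

Internal axial forces (sectioning from the free end, tension +): N_CD = -32.3 kN, N_BC = -32.3 kN, N_AB = -11.9 kN.
A_BC = 3058 mm².
σ_BC = N_BC/A_BC = -32300/3058 = -10.56 MPa.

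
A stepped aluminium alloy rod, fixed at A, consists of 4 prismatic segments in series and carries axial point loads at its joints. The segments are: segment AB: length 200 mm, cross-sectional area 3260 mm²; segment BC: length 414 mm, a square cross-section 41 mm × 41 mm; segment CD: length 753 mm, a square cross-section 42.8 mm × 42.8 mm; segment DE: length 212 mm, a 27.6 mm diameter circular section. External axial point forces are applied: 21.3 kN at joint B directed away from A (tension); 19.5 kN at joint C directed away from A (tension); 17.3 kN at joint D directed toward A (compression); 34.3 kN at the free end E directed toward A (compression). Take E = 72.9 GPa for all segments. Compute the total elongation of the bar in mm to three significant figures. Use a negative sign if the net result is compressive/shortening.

Internal axial forces (sectioning from the free end, tension +): N_DE = -34.3 kN, N_CD = -51.6 kN, N_BC = -32.1 kN, N_AB = -10.8 kN.
A_BC = 1681 mm².
A_CD = 1832 mm².
A_DE = 598.3 mm².
δ_AB = -10800·200/(3260·72900) = -0.009089 mm
δ_BC = -32100·414/(1681·72900) = -0.1084 mm
δ_CD = -51600·753/(1832·72900) = -0.291 mm
δ_DE = -34300·212/(598.3·72900) = -0.1667 mm
δ = Σδ_i = -0.5752 mm.

-0.575 mm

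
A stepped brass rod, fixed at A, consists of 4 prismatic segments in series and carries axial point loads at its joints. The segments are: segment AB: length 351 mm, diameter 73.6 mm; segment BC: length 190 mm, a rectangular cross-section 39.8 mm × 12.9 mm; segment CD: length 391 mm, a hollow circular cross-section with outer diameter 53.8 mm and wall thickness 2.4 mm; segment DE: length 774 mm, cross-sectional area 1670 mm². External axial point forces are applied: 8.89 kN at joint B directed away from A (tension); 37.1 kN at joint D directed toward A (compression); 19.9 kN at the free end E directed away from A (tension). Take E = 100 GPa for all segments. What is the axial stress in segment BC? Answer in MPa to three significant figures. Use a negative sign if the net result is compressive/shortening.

-33.5 MPa

Internal axial forces (sectioning from the free end, tension +): N_DE = 19.9 kN, N_CD = -17.2 kN, N_BC = -17.2 kN, N_AB = -8.31 kN.
A_BC = 513.4 mm².
σ_BC = N_BC/A_BC = -17200/513.4 = -33.5 MPa.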